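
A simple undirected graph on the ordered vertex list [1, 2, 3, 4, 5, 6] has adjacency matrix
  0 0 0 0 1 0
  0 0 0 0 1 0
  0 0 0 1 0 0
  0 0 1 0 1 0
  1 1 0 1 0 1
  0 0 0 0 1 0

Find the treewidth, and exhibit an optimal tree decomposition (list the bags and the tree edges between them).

Treewidth 1.
One optimal decomposition is:
Bags: B1 = {5, 6}  B2 = {4, 5}  B3 = {2, 5}  B4 = {1, 5}  B5 = {3, 4}
Tree: B1–B2, B1–B3, B1–B4, B2–B5

Each bag holds 2 vertices, so the decomposition has width 1, which upper-bounds the treewidth. Since G has at least one edge (e.g. 5–6), it is not an edgeless graph, so tw(G) ≥ 1. Hence tw(G) = 1 exactly.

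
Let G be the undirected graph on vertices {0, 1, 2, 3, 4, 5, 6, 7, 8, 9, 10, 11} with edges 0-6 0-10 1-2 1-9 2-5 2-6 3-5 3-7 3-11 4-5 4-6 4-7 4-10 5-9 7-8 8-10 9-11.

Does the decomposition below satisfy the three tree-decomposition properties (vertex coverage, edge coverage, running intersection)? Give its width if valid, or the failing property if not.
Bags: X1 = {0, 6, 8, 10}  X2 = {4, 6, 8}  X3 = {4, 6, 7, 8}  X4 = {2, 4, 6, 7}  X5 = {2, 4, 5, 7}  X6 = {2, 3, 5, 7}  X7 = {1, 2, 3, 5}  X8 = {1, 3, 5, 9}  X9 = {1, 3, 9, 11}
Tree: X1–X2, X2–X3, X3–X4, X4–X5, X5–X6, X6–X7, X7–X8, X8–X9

A tree decomposition must satisfy three properties: every vertex lies in some bag; for every edge, both endpoints lie together in some bag; and for every vertex, the bags containing it form a connected subtree. Here edge (10,4) lies in no bag, so the decomposition is invalid.

No — edge (10,4) lies in no bag.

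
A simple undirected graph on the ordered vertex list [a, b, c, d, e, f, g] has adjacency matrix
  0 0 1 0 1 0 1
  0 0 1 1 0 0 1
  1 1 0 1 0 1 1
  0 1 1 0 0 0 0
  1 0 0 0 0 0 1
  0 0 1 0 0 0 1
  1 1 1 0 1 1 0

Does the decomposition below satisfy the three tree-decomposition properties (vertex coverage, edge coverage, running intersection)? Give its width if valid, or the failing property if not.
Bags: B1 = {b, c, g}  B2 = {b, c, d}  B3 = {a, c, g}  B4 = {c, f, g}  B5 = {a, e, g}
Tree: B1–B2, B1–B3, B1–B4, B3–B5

Yes; width 2.

Every vertex of G appears in some bag (union = {a, b, c, d, e, f, g}); every edge is covered by a bag; and for each vertex v the set of bags containing v is connected in the bag tree. The decomposition is therefore valid. The largest bag has 3 vertices, so the width is 2.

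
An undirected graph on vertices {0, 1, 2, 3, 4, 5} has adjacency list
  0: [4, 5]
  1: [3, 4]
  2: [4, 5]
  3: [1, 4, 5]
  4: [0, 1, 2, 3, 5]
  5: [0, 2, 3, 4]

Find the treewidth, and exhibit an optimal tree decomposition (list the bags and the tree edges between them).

Treewidth 2.
One optimal decomposition is:
Bags: B1 = {3, 4, 5}  B2 = {1, 3, 4}  B3 = {2, 4, 5}  B4 = {0, 4, 5}
Tree: B1–B2, B1–B3, B3–B4

Every bag has size at most 3, so the width is 3 − 1 = 2 and tw(G) ≤ 2. Conversely, {1, 3, 4} is a clique of size 3, and the vertices of any clique must share a bag in every tree decomposition; so some bag has ≥ 3 vertices and tw(G) ≥ 2. The upper and lower bounds meet at 2, so that is the treewidth.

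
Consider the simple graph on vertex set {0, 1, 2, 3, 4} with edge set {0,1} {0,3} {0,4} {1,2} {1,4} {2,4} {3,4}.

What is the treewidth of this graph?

2

A width-2 tree decomposition is:
Bags: B1 = {1, 2, 4}  B2 = {0, 1, 4}  B3 = {0, 3, 4}
Tree: B1–B2, B2–B3
Each bag holds 3 vertices, so the decomposition has width 2, which upper-bounds the treewidth. For the lower bound, the 3 vertices {0, 1, 4} are pairwise adjacent, and any tree decomposition puts a clique entirely inside one bag — forcing width ≥ 2. Combining the bounds, tw(G) = 2.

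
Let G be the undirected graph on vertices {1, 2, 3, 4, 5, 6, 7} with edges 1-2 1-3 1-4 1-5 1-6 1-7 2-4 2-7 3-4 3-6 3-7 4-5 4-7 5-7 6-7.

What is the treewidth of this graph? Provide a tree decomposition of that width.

Treewidth 3.
One optimal decomposition is:
Bags: B1 = {1, 3, 4, 7}  B2 = {1, 3, 6, 7}  B3 = {1, 4, 5, 7}  B4 = {1, 2, 4, 7}
Tree: B1–B2, B1–B3, B1–B4

Every bag has size at most 4, so the width is 4 − 1 = 3 and tw(G) ≤ 3. For the lower bound, the 4 vertices {1, 2, 4, 7} are pairwise adjacent, and any tree decomposition puts a clique entirely inside one bag — forcing width ≥ 3. The upper and lower bounds meet at 3, so that is the treewidth.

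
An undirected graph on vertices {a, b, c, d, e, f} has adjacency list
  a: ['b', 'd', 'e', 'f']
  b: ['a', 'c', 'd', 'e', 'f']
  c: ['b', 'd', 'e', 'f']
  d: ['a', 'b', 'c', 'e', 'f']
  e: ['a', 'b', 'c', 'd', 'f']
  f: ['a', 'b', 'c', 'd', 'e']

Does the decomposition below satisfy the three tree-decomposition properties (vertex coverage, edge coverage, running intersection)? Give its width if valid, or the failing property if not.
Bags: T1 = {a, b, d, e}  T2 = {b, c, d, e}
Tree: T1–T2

No — vertex f appears in no bag.

A tree decomposition must satisfy three properties: every vertex lies in some bag; for every edge, both endpoints lie together in some bag; and for every vertex, the bags containing it form a connected subtree. Here vertex f appears in no bag, so the decomposition is invalid.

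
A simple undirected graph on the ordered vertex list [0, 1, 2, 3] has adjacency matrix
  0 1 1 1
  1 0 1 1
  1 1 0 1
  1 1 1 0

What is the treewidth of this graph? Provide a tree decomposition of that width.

Treewidth 3.
Bags: B1 = {0, 1, 2, 3}
Tree: (single bag)

A single bag containing all 4 vertices is trivially a valid decomposition of width 3. On the other hand G contains the 4-clique {0, 1, 2, 3}. A clique must lie in a single bag of any decomposition, so no decomposition can have width below 3. Hence tw(G) = 3 exactly.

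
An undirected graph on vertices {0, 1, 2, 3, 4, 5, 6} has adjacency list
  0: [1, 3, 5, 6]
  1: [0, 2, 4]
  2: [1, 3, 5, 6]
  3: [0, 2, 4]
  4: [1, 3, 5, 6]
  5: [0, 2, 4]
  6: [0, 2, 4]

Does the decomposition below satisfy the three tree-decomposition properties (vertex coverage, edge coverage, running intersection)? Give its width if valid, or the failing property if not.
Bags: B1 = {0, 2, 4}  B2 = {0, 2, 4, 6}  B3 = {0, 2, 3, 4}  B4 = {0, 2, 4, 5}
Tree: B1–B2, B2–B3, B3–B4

A tree decomposition must satisfy three properties: every vertex lies in some bag; for every edge, both endpoints lie together in some bag; and for every vertex, the bags containing it form a connected subtree. Here vertex 1 appears in no bag, so the decomposition is invalid.

No — vertex 1 appears in no bag.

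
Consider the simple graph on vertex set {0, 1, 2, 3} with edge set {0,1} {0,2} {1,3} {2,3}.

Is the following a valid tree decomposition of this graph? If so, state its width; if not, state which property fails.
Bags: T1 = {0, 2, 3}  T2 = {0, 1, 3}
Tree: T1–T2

Checking the three conditions: (i) the bags cover all of {0, 1, 2, 3}; (ii) for each edge, some bag contains both endpoints; (iii) the bags containing any fixed vertex form a subtree. All hold, so the decomposition is valid with width 3 − 1 = 2.

Yes; width 2.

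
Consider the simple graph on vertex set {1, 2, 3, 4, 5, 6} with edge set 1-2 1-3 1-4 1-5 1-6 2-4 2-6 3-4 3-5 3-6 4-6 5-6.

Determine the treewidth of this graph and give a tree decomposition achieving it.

Treewidth 3.
One such decomposition:
Bags: B1 = {1, 2, 4, 6}  B2 = {1, 3, 4, 6}  B3 = {1, 3, 5, 6}
Tree: B1–B2, B2–B3

Each bag holds 4 vertices, so the decomposition has width 3, which upper-bounds the treewidth. Conversely, {1, 2, 4, 6} is a clique of size 4, and the vertices of any clique must share a bag in every tree decomposition; so some bag has ≥ 4 vertices and tw(G) ≥ 3. Therefore the treewidth is 3.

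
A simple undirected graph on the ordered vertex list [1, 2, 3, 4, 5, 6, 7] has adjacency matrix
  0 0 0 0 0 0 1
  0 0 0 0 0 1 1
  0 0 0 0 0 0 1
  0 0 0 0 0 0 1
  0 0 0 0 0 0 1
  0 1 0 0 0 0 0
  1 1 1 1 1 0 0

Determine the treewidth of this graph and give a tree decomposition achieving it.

Treewidth 1.
Bags: B1 = {2, 7}  B2 = {4, 7}  B3 = {3, 7}  B4 = {5, 7}  B5 = {1, 7}  B6 = {2, 6}
Tree: B1–B2, B2–B3, B2–B4, B4–B5, B1–B6

The largest bag has 2 vertices, giving width 1; this decomposition certifies tw(G) ≤ 1. G has an edge, so its treewidth is at least 1. The upper and lower bounds meet at 1, so that is the treewidth.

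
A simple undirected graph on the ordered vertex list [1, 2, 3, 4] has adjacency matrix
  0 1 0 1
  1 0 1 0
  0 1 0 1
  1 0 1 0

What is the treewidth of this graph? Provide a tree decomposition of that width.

Every bag has size at most 3, so the width is 3 − 1 = 2 and tw(G) ≤ 2. Since 2–3–4–1–2 is a cycle in G, G is not acyclic. Forests are exactly the graphs of treewidth ≤ 1, so tw(G) ≥ 2. Combining the bounds, tw(G) = 2.

Treewidth 2.
One optimal decomposition is:
Bags: B1 = {2, 3, 4}  B2 = {1, 2, 4}
Tree: B1–B2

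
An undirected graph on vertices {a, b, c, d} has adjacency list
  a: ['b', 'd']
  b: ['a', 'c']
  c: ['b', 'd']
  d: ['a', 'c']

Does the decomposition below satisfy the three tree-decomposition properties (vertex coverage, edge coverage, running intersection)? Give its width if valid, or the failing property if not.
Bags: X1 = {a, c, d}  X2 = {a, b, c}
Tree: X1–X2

Checking the three conditions: (i) the bags cover all of {a, b, c, d}; (ii) for each edge, some bag contains both endpoints; (iii) the bags containing any fixed vertex form a subtree. All hold, so the decomposition is valid with width 3 − 1 = 2.

Yes; width 2.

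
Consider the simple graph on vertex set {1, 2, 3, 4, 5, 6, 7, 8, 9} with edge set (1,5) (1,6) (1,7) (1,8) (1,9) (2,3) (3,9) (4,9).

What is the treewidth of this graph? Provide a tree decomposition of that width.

Treewidth 1.
One optimal decomposition is:
Bags: B1 = {1, 5}  B2 = {1, 8}  B3 = {1, 6}  B4 = {1, 9}  B5 = {3, 9}  B6 = {2, 3}  B7 = {4, 9}  B8 = {1, 7}
Tree: B1–B2, B2–B3, B3–B4, B4–B5, B5–B6, B5–B7, B4–B8

The largest bag has 2 vertices, giving width 1; this decomposition certifies tw(G) ≤ 1. Any graph with an edge has treewidth ≥ 1, and G has the edge 1–5. The upper and lower bounds meet at 1, so that is the treewidth.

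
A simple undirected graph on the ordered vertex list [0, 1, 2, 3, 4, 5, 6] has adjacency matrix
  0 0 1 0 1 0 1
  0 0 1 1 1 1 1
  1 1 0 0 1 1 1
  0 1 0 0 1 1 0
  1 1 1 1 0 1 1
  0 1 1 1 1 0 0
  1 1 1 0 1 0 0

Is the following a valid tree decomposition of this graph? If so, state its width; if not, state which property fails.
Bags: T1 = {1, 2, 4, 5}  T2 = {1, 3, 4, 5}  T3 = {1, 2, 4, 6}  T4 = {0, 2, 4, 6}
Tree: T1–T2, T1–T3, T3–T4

Yes; width 3.

Vertex coverage: the bags together contain {0, 1, 2, 3, 4, 5, 6}, the full vertex set. Edge coverage: each edge of G has both endpoints in at least one bag. Running intersection: for every vertex, the bags containing it form a connected subtree. All three properties hold, so this is a valid tree decomposition of width max|bag| − 1 = 3, and hence tw(G) ≤ 3.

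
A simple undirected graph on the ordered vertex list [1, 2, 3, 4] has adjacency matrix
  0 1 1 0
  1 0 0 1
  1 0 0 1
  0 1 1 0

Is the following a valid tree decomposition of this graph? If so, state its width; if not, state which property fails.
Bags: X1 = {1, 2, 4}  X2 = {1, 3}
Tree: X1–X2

A tree decomposition must satisfy three properties: every vertex lies in some bag; for every edge, both endpoints lie together in some bag; and for every vertex, the bags containing it form a connected subtree. Here edge (4,3) lies in no bag, so the decomposition is invalid.

No — edge (4,3) lies in no bag.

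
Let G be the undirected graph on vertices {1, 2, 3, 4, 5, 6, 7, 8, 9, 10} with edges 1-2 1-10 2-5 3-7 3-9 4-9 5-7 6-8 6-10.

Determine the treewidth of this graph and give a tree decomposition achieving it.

Each bag holds 2 vertices, so the decomposition has width 1, which upper-bounds the treewidth. G has an edge, so its treewidth is at least 1. Combining the bounds, tw(G) = 1.

Treewidth 1.
Bags: B1 = {6, 8}  B2 = {6, 10}  B3 = {1, 10}  B4 = {1, 2}  B5 = {2, 5}  B6 = {5, 7}  B7 = {3, 7}  B8 = {3, 9}  B9 = {4, 9}
Tree: B1–B2, B2–B3, B3–B4, B4–B5, B5–B6, B6–B7, B7–B8, B8–B9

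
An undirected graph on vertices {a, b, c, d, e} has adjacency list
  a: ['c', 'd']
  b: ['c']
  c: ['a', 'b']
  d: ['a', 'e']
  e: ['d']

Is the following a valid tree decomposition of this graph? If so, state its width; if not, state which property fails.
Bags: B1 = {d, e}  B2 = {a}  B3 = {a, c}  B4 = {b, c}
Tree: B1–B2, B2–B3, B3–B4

A tree decomposition must satisfy three properties: every vertex lies in some bag; for every edge, both endpoints lie together in some bag; and for every vertex, the bags containing it form a connected subtree. Here edge (d,a) lies in no bag, so the decomposition is invalid.

No — edge (d,a) lies in no bag.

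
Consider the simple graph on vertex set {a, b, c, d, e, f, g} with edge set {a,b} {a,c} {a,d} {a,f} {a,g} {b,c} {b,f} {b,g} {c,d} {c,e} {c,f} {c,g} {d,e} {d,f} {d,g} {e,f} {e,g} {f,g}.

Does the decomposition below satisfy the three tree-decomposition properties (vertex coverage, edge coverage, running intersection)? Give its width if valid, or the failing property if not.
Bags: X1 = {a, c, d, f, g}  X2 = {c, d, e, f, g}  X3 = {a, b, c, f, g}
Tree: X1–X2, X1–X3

Every vertex of G appears in some bag (union = {a, b, c, d, e, f, g}); every edge is covered by a bag; and for each vertex v the set of bags containing v is connected in the bag tree. The decomposition is therefore valid. The largest bag has 5 vertices, so the width is 4.

Yes; width 4.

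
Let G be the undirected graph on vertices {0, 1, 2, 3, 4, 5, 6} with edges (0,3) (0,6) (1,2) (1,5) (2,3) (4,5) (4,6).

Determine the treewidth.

A width-2 tree decomposition is:
Bags: B1 = {1, 2, 3}  B2 = {0, 1, 3}  B3 = {0, 1, 6}  B4 = {1, 4, 6}  B5 = {1, 4, 5}
Tree: B1–B2, B2–B3, B3–B4, B4–B5
Each bag holds 3 vertices, so the decomposition has width 2, which upper-bounds the treewidth. For the lower bound, G contains the cycle 1–2–3–0–6–4–5–1, so G is not a forest; only forests have treewidth ≤ 1, hence tw(G) ≥ 2. Hence tw(G) = 2 exactly.

2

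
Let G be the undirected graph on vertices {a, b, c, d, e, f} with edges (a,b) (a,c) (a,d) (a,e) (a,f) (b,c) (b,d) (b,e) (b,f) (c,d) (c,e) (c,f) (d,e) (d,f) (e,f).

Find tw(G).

5

A width-5 tree decomposition is:
Bags: B1 = {a, b, c, d, e, f}
Tree: (single bag)
A single bag containing all 6 vertices is trivially a valid decomposition of width 5. On the other hand G contains the 6-clique {a, b, c, d, e, f}. A clique must lie in a single bag of any decomposition, so no decomposition can have width below 5. Hence tw(G) = 5 exactly.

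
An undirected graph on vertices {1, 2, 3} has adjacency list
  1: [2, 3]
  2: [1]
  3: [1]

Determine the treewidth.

A width-1 tree decomposition is:
Bags: B1 = {1, 2}  B2 = {1, 3}
Tree: B1–B2
Every bag has size at most 2, so the width is 2 − 1 = 1 and tw(G) ≤ 1. Any graph with an edge has treewidth ≥ 1, and G has the edge 1–2. Combining the bounds, tw(G) = 1.

1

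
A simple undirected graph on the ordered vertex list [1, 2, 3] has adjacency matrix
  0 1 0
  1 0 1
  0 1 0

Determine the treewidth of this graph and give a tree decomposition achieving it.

Treewidth 1.
One optimal decomposition is:
Bags: B1 = {2, 3}  B2 = {1, 2}
Tree: B1–B2

Each bag holds 2 vertices, so the decomposition has width 1, which upper-bounds the treewidth. Since G has at least one edge (e.g. 2–3), it is not an edgeless graph, so tw(G) ≥ 1. Hence tw(G) = 1 exactly.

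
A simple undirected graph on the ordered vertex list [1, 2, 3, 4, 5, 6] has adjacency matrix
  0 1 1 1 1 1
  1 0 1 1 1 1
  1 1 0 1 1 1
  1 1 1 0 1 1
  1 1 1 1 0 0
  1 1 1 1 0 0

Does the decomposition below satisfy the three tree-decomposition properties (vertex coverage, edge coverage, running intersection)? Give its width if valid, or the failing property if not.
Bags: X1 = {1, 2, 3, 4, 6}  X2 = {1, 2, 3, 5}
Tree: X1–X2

A tree decomposition must satisfy three properties: every vertex lies in some bag; for every edge, both endpoints lie together in some bag; and for every vertex, the bags containing it form a connected subtree. Here edge (4,5) lies in no bag, so the decomposition is invalid.

No — edge (4,5) lies in no bag.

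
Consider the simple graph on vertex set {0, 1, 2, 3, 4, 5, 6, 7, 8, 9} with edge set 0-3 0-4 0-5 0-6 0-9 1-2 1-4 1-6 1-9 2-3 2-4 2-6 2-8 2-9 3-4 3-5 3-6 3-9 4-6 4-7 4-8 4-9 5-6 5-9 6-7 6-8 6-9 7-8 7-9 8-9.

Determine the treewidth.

A width-4 tree decomposition is:
Bags: B1 = {2, 3, 4, 6, 9}  B2 = {0, 3, 4, 6, 9}  B3 = {1, 2, 4, 6, 9}  B4 = {2, 4, 6, 8, 9}  B5 = {0, 3, 5, 6, 9}  B6 = {4, 6, 7, 8, 9}
Tree: B1–B2, B1–B3, B3–B4, B2–B5, B4–B6
Each bag holds 5 vertices, so the decomposition has width 4, which upper-bounds the treewidth. Conversely, {0, 3, 4, 6, 9} is a clique of size 5, and the vertices of any clique must share a bag in every tree decomposition; so some bag has ≥ 5 vertices and tw(G) ≥ 4. Hence tw(G) = 4 exactly.

4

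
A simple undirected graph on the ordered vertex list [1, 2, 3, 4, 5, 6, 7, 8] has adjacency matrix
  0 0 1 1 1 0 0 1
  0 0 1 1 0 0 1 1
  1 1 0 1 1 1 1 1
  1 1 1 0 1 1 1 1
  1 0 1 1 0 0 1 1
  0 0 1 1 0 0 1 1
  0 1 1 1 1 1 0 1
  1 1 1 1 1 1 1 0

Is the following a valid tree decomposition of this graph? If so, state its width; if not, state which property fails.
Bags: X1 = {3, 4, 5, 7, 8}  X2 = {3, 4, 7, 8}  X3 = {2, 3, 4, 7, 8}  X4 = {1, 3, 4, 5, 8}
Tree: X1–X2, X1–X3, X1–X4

No — vertex 6 appears in no bag.

A tree decomposition must satisfy three properties: every vertex lies in some bag; for every edge, both endpoints lie together in some bag; and for every vertex, the bags containing it form a connected subtree. Here vertex 6 appears in no bag, so the decomposition is invalid.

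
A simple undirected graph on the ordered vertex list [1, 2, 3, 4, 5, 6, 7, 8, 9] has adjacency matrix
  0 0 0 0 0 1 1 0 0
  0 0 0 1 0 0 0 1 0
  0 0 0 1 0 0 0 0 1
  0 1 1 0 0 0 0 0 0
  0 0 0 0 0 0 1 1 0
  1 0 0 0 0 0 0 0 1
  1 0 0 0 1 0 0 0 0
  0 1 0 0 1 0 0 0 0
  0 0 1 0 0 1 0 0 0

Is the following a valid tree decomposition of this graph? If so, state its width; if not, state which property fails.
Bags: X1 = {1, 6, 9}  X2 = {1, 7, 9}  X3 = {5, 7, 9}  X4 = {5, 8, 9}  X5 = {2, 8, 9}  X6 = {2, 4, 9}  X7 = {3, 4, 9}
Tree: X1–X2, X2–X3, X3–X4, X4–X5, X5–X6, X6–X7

Vertex coverage: the bags together contain {1, 2, 3, 4, 5, 6, 7, 8, 9}, the full vertex set. Edge coverage: each edge of G has both endpoints in at least one bag. Running intersection: for every vertex, the bags containing it form a connected subtree. All three properties hold, so this is a valid tree decomposition of width max|bag| − 1 = 2, and hence tw(G) ≤ 2.

Yes; width 2.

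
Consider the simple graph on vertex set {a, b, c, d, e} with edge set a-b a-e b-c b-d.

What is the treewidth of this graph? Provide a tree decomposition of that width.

The largest bag has 2 vertices, giving width 1; this decomposition certifies tw(G) ≤ 1. Any graph with an edge has treewidth ≥ 1, and G has the edge d–b. Therefore the treewidth is 1.

Treewidth 1.
One such decomposition:
Bags: B1 = {b, d}  B2 = {a, b}  B3 = {a, e}  B4 = {b, c}
Tree: B1–B2, B2–B3, B2–B4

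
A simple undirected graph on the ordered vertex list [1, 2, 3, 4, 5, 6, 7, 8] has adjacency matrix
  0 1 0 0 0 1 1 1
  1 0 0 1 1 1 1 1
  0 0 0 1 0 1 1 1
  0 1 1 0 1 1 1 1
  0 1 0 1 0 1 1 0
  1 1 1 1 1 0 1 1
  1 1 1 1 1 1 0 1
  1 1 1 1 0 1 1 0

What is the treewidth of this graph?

A width-4 tree decomposition is:
Bags: B1 = {2, 4, 6, 7, 8}  B2 = {1, 2, 6, 7, 8}  B3 = {2, 4, 5, 6, 7}  B4 = {3, 4, 6, 7, 8}
Tree: B1–B2, B1–B3, B1–B4
The largest bag has 5 vertices, giving width 4; this decomposition certifies tw(G) ≤ 4. Conversely, {1, 2, 6, 7, 8} is a clique of size 5, and the vertices of any clique must share a bag in every tree decomposition; so some bag has ≥ 5 vertices and tw(G) ≥ 4. Therefore the treewidth is 4.

4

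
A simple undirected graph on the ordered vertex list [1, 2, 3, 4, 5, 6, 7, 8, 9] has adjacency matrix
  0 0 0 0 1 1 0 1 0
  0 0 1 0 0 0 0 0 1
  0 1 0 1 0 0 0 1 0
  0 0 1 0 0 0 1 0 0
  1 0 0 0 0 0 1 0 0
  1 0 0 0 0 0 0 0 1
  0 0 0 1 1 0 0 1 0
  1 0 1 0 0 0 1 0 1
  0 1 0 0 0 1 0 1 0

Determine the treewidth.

A width-3 tree decomposition is:
Bags: B1 = {3, 4, 5, 7}  B2 = {3, 5, 7, 8}  B3 = {1, 3, 5, 8}  B4 = {1, 2, 3, 8}  B5 = {1, 2, 8, 9}  B6 = {1, 2, 6, 9}
Tree: B1–B2, B2–B3, B3–B4, B4–B5, B5–B6
Each bag holds 4 vertices, so the decomposition has width 3, which upper-bounds the treewidth. For the lower bound: the 4 vertex sets {4,5,7}, {3}, {8}, {1,2,6,9} are disjoint, each induces a connected subgraph, and every pair is joined by at least one edge of G. Contracting each set to a single vertex therefore yields K_{4} as a minor, and since treewidth is minor-monotone, tw(G) ≥ tw(K_{4}) = 3. Hence tw(G) = 3 exactly.

3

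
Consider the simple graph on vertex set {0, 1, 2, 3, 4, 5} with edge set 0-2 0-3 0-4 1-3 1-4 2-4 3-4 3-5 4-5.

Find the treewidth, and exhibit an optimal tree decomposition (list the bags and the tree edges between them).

The largest bag has 3 vertices, giving width 2; this decomposition certifies tw(G) ≤ 2. Conversely, {0, 2, 4} is a clique of size 3, and the vertices of any clique must share a bag in every tree decomposition; so some bag has ≥ 3 vertices and tw(G) ≥ 2. Hence tw(G) = 2 exactly.

Treewidth 2.
One such decomposition:
Bags: B1 = {0, 3, 4}  B2 = {1, 3, 4}  B3 = {0, 2, 4}  B4 = {3, 4, 5}
Tree: B1–B2, B1–B3, B2–B4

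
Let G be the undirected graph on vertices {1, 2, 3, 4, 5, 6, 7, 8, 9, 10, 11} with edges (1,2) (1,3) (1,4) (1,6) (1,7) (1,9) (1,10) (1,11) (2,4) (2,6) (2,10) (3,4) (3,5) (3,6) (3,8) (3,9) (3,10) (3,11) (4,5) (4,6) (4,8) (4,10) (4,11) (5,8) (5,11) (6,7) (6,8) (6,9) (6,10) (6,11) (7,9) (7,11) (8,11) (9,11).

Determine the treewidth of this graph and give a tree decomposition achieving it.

Each bag holds 5 vertices, so the decomposition has width 4, which upper-bounds the treewidth. For the lower bound, the 5 vertices {3, 4, 5, 8, 11} are pairwise adjacent, and any tree decomposition puts a clique entirely inside one bag — forcing width ≥ 4. Combining the bounds, tw(G) = 4.

Treewidth 4.
One such decomposition:
Bags: B1 = {1, 3, 4, 6, 10}  B2 = {1, 3, 4, 6, 11}  B3 = {1, 2, 4, 6, 10}  B4 = {3, 4, 6, 8, 11}  B5 = {1, 3, 6, 9, 11}  B6 = {3, 4, 5, 8, 11}  B7 = {1, 6, 7, 9, 11}
Tree: B1–B2, B1–B3, B2–B4, B2–B5, B4–B6, B5–B7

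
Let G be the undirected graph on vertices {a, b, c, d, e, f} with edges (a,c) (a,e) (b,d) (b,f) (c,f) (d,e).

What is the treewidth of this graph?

2

A width-2 tree decomposition is:
Bags: B1 = {b, d, f}  B2 = {c, d, f}  B3 = {a, c, d}  B4 = {a, d, e}
Tree: B1–B2, B2–B3, B3–B4
Every bag has size at most 3, so the width is 3 − 1 = 2 and tw(G) ≤ 2. Since d–b–f–c–a–e–d is a cycle in G, G is not acyclic. Forests are exactly the graphs of treewidth ≤ 1, so tw(G) ≥ 2. Hence tw(G) = 2 exactly.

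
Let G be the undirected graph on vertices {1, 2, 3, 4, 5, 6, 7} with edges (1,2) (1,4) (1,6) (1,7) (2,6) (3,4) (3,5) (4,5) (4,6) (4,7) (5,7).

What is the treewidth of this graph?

A width-2 tree decomposition is:
Bags: B1 = {4, 5, 7}  B2 = {1, 4, 7}  B3 = {1, 4, 6}  B4 = {3, 4, 5}  B5 = {1, 2, 6}
Tree: B1–B2, B2–B3, B1–B4, B3–B5
Every bag has size at most 3, so the width is 3 − 1 = 2 and tw(G) ≤ 2. For the lower bound, the 3 vertices {1, 2, 6} are pairwise adjacent, and any tree decomposition puts a clique entirely inside one bag — forcing width ≥ 2. Hence tw(G) = 2 exactly.

2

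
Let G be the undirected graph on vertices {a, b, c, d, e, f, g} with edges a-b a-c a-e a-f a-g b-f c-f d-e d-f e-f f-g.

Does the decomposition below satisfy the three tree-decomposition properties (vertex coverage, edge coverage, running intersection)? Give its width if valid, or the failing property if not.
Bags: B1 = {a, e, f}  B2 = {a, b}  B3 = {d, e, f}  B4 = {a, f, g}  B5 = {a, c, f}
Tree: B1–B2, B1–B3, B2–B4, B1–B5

No — edge (f,b) lies in no bag.

A tree decomposition must satisfy three properties: every vertex lies in some bag; for every edge, both endpoints lie together in some bag; and for every vertex, the bags containing it form a connected subtree. Here edge (f,b) lies in no bag, so the decomposition is invalid.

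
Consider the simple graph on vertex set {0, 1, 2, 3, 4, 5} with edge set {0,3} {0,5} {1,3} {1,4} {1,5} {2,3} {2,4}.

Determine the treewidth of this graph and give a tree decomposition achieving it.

Treewidth 2.
One optimal decomposition is:
Bags: B1 = {1, 2, 4}  B2 = {1, 2, 3}  B3 = {1, 3, 5}  B4 = {0, 3, 5}
Tree: B1–B2, B2–B3, B3–B4

Each bag holds 3 vertices, so the decomposition has width 2, which upper-bounds the treewidth. Since 4–2–3–1–4 is a cycle in G, G is not acyclic. Forests are exactly the graphs of treewidth ≤ 1, so tw(G) ≥ 2. Hence tw(G) = 2 exactly.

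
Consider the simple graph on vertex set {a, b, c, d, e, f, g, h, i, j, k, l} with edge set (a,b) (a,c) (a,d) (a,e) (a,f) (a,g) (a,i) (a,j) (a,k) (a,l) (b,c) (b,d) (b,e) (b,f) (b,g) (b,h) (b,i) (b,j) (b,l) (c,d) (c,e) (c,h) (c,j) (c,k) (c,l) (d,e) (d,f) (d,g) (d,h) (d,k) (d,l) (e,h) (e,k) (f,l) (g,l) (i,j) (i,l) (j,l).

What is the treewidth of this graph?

4

A width-4 tree decomposition is:
Bags: B1 = {a, b, c, d, l}  B2 = {a, b, d, f, l}  B3 = {a, b, c, j, l}  B4 = {a, b, c, d, e}  B5 = {a, b, d, g, l}  B6 = {a, b, i, j, l}  B7 = {a, c, d, e, k}  B8 = {b, c, d, e, h}
Tree: B1–B2, B1–B3, B1–B4, B1–B5, B3–B6, B4–B7, B4–B8
The largest bag has 5 vertices, giving width 4; this decomposition certifies tw(G) ≤ 4. On the other hand G contains the 5-clique {a, c, d, e, k}. A clique must lie in a single bag of any decomposition, so no decomposition can have width below 4. Therefore the treewidth is 4.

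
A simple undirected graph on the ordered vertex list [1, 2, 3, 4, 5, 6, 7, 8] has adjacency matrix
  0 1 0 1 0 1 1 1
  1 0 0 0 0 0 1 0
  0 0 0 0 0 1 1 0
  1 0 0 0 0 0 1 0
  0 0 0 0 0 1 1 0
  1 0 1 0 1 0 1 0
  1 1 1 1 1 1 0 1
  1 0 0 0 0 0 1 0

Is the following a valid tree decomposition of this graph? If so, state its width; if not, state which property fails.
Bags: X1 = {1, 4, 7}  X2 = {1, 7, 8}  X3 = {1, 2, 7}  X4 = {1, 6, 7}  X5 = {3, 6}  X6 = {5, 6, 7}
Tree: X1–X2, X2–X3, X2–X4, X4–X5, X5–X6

A tree decomposition must satisfy three properties: every vertex lies in some bag; for every edge, both endpoints lie together in some bag; and for every vertex, the bags containing it form a connected subtree. Here edge (7,3) lies in no bag, so the decomposition is invalid.

No — edge (7,3) lies in no bag.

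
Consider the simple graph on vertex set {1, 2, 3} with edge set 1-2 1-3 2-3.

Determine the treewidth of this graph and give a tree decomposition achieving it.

With just one bag of size 3, the width is 3 − 1 = 2, so tw(G) ≤ 2. Conversely, {1, 2, 3} is a clique of size 3, and the vertices of any clique must share a bag in every tree decomposition; so some bag has ≥ 3 vertices and tw(G) ≥ 2. Combining the bounds, tw(G) = 2.

Treewidth 2.
Bags: B1 = {1, 2, 3}
Tree: (single bag)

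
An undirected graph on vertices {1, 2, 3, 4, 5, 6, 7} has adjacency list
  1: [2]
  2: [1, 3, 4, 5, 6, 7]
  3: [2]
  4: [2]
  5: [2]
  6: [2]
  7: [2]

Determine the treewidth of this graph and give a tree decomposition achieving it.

Treewidth 1.
One such decomposition:
Bags: B1 = {2, 7}  B2 = {2, 5}  B3 = {2, 3}  B4 = {1, 2}  B5 = {2, 4}  B6 = {2, 6}
Tree: B1–B2, B2–B3, B1–B4, B4–B5, B5–B6

Every bag has size at most 2, so the width is 2 − 1 = 1 and tw(G) ≤ 1. G has an edge, so its treewidth is at least 1. Combining the bounds, tw(G) = 1.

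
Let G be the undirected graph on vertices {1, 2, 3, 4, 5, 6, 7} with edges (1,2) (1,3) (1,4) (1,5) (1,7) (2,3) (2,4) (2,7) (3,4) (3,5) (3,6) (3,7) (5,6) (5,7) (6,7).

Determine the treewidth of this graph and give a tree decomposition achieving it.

Treewidth 3.
One such decomposition:
Bags: B1 = {1, 2, 3, 7}  B2 = {1, 3, 5, 7}  B3 = {1, 2, 3, 4}  B4 = {3, 5, 6, 7}
Tree: B1–B2, B1–B3, B2–B4

Every bag has size at most 4, so the width is 4 − 1 = 3 and tw(G) ≤ 3. Conversely, {1, 2, 3, 4} is a clique of size 4, and the vertices of any clique must share a bag in every tree decomposition; so some bag has ≥ 4 vertices and tw(G) ≥ 3. Hence tw(G) = 3 exactly.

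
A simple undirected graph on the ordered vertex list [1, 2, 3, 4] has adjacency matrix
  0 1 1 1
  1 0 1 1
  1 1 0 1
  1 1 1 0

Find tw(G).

A width-3 tree decomposition is:
Bags: B1 = {1, 2, 3, 4}
Tree: (single bag)
With just one bag of size 4, the width is 4 − 1 = 3, so tw(G) ≤ 3. On the other hand G contains the 4-clique {1, 2, 3, 4}. A clique must lie in a single bag of any decomposition, so no decomposition can have width below 3. Combining the bounds, tw(G) = 3.

3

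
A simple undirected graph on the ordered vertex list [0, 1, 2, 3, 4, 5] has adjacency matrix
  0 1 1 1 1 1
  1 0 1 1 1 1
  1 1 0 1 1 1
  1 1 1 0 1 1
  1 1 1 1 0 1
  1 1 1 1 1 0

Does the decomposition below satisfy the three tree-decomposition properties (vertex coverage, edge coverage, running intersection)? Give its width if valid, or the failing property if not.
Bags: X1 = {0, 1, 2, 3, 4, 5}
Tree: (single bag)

Yes; width 5.

Vertex coverage: the bags together contain {0, 1, 2, 3, 4, 5}, the full vertex set. Edge coverage: each edge of G has both endpoints in at least one bag. Running intersection: for every vertex, the bags containing it form a connected subtree. All three properties hold, so this is a valid tree decomposition of width max|bag| − 1 = 5, and hence tw(G) ≤ 5.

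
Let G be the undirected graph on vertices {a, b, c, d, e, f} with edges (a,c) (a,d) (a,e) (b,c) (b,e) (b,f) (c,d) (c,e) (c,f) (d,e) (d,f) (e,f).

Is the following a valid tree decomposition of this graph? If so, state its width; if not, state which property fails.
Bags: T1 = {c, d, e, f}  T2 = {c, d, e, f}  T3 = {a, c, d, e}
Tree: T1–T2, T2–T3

No — vertex b appears in no bag.

A tree decomposition must satisfy three properties: every vertex lies in some bag; for every edge, both endpoints lie together in some bag; and for every vertex, the bags containing it form a connected subtree. Here vertex b appears in no bag, so the decomposition is invalid.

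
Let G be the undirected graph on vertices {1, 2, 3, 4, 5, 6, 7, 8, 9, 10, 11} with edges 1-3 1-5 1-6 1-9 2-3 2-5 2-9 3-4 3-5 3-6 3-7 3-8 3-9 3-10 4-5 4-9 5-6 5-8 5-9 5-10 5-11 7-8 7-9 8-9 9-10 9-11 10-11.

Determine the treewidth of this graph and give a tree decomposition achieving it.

The largest bag has 4 vertices, giving width 3; this decomposition certifies tw(G) ≤ 3. For the lower bound, the 4 vertices {5, 9, 10, 11} are pairwise adjacent, and any tree decomposition puts a clique entirely inside one bag — forcing width ≥ 3. Combining the bounds, tw(G) = 3.

Treewidth 3.
Bags: B1 = {5, 9, 10, 11}  B2 = {3, 5, 9, 10}  B3 = {1, 3, 5, 9}  B4 = {3, 5, 8, 9}  B5 = {2, 3, 5, 9}  B6 = {1, 3, 5, 6}  B7 = {3, 4, 5, 9}  B8 = {3, 7, 8, 9}
Tree: B1–B2, B2–B3, B3–B4, B4–B5, B3–B6, B5–B7, B4–B8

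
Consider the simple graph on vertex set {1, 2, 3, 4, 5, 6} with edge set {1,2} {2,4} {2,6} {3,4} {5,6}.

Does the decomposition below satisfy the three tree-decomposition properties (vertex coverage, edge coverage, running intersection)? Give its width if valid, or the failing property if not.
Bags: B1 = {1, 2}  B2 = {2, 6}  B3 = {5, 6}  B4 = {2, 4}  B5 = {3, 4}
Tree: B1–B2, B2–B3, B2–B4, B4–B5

Yes; width 1.

Every vertex of G appears in some bag (union = {1, 2, 3, 4, 5, 6}); every edge is covered by a bag; and for each vertex v the set of bags containing v is connected in the bag tree. The decomposition is therefore valid. The largest bag has 2 vertices, so the width is 1.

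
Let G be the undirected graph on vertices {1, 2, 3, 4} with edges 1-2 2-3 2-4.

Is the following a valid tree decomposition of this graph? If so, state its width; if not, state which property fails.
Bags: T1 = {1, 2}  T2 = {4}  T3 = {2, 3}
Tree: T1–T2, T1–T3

No — edge (2,4) lies in no bag.

A tree decomposition must satisfy three properties: every vertex lies in some bag; for every edge, both endpoints lie together in some bag; and for every vertex, the bags containing it form a connected subtree. Here edge (2,4) lies in no bag, so the decomposition is invalid.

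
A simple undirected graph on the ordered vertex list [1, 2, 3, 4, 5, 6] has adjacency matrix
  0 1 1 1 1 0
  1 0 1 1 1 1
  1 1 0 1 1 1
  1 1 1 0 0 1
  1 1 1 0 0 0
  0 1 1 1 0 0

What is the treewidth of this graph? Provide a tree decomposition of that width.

Each bag holds 4 vertices, so the decomposition has width 3, which upper-bounds the treewidth. Conversely, {1, 2, 3, 4} is a clique of size 4, and the vertices of any clique must share a bag in every tree decomposition; so some bag has ≥ 4 vertices and tw(G) ≥ 3. Combining the bounds, tw(G) = 3.

Treewidth 3.
One optimal decomposition is:
Bags: B1 = {1, 2, 3, 4}  B2 = {2, 3, 4, 6}  B3 = {1, 2, 3, 5}
Tree: B1–B2, B1–B3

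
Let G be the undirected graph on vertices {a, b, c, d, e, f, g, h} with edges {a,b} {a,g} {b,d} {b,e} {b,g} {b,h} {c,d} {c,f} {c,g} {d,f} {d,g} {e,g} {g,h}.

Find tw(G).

A width-2 tree decomposition is:
Bags: B1 = {b, e, g}  B2 = {b, d, g}  B3 = {c, d, g}  B4 = {c, d, f}  B5 = {a, b, g}  B6 = {b, g, h}
Tree: B1–B2, B2–B3, B3–B4, B1–B5, B2–B6
Each bag holds 3 vertices, so the decomposition has width 2, which upper-bounds the treewidth. On the other hand G contains the 3-clique {c, d, g}. A clique must lie in a single bag of any decomposition, so no decomposition can have width below 2. Hence tw(G) = 2 exactly.

2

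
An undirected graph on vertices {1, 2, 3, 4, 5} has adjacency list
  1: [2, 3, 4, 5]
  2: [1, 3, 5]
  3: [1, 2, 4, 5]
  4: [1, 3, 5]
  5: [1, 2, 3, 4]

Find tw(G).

A width-3 tree decomposition is:
Bags: B1 = {1, 3, 4, 5}  B2 = {1, 2, 3, 5}
Tree: B1–B2
The largest bag has 4 vertices, giving width 3; this decomposition certifies tw(G) ≤ 3. On the other hand G contains the 4-clique {1, 2, 3, 5}. A clique must lie in a single bag of any decomposition, so no decomposition can have width below 3. The upper and lower bounds meet at 3, so that is the treewidth.

3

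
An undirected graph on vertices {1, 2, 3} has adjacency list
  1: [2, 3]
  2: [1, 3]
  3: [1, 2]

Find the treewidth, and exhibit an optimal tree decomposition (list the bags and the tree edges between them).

With just one bag of size 3, the width is 3 − 1 = 2, so tw(G) ≤ 2. For the lower bound, the 3 vertices {1, 2, 3} are pairwise adjacent, and any tree decomposition puts a clique entirely inside one bag — forcing width ≥ 2. Therefore the treewidth is 2.

Treewidth 2.
One optimal decomposition is:
Bags: B1 = {1, 2, 3}
Tree: (single bag)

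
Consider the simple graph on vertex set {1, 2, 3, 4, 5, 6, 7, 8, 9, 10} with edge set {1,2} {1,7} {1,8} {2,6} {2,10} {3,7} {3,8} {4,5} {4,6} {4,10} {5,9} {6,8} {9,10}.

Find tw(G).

A width-2 tree decomposition is:
Bags: B1 = {5, 9, 10}  B2 = {4, 5, 10}  B3 = {2, 4, 10}  B4 = {2, 4, 6}  B5 = {1, 2, 6}  B6 = {1, 6, 8}  B7 = {1, 7, 8}  B8 = {3, 7, 8}
Tree: B1–B2, B2–B3, B3–B4, B4–B5, B5–B6, B6–B7, B7–B8
Each bag holds 3 vertices, so the decomposition has width 2, which upper-bounds the treewidth. For the lower bound, G contains the cycle 9–5–4–10–9, so G is not a forest; only forests have treewidth ≤ 1, hence tw(G) ≥ 2. Combining the bounds, tw(G) = 2.

2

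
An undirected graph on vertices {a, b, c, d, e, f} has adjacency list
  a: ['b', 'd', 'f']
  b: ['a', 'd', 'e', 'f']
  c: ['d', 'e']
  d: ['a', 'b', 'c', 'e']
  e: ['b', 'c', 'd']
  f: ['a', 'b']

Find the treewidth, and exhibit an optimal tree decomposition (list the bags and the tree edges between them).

Treewidth 2.
Bags: B1 = {b, d, e}  B2 = {c, d, e}  B3 = {a, b, d}  B4 = {a, b, f}
Tree: B1–B2, B1–B3, B3–B4

Each bag holds 3 vertices, so the decomposition has width 2, which upper-bounds the treewidth. For the lower bound, the 3 vertices {c, d, e} are pairwise adjacent, and any tree decomposition puts a clique entirely inside one bag — forcing width ≥ 2. Combining the bounds, tw(G) = 2.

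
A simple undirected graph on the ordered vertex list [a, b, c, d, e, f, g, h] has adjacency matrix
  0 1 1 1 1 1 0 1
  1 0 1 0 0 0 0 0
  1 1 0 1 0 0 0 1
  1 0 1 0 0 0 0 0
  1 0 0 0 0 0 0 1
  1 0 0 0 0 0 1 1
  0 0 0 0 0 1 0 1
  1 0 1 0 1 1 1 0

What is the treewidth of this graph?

A width-2 tree decomposition is:
Bags: B1 = {a, b, c}  B2 = {a, c, h}  B3 = {a, f, h}  B4 = {a, c, d}  B5 = {f, g, h}  B6 = {a, e, h}
Tree: B1–B2, B2–B3, B2–B4, B3–B5, B3–B6
The largest bag has 3 vertices, giving width 2; this decomposition certifies tw(G) ≤ 2. On the other hand G contains the 3-clique {f, g, h}. A clique must lie in a single bag of any decomposition, so no decomposition can have width below 2. Therefore the treewidth is 2.

2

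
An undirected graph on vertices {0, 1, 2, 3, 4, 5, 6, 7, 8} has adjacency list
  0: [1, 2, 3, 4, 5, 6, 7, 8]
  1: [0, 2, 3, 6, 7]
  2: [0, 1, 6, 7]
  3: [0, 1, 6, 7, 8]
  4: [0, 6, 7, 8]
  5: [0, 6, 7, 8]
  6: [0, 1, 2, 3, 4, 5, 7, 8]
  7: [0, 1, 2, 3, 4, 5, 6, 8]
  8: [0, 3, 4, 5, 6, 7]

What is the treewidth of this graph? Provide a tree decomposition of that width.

Treewidth 4.
One optimal decomposition is:
Bags: B1 = {0, 4, 6, 7, 8}  B2 = {0, 3, 6, 7, 8}  B3 = {0, 1, 3, 6, 7}  B4 = {0, 5, 6, 7, 8}  B5 = {0, 1, 2, 6, 7}
Tree: B1–B2, B2–B3, B1–B4, B3–B5

Every bag has size at most 5, so the width is 5 − 1 = 4 and tw(G) ≤ 4. On the other hand G contains the 5-clique {0, 3, 6, 7, 8}. A clique must lie in a single bag of any decomposition, so no decomposition can have width below 4. Combining the bounds, tw(G) = 4.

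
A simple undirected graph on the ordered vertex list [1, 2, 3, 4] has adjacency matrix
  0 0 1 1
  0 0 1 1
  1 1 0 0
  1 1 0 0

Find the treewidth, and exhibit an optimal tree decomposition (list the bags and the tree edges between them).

Treewidth 2.
Bags: B1 = {1, 2, 3}  B2 = {1, 2, 4}
Tree: B1–B2

The largest bag has 3 vertices, giving width 2; this decomposition certifies tw(G) ≤ 2. Since 1–3–2–4–1 is a cycle in G, G is not acyclic. Forests are exactly the graphs of treewidth ≤ 1, so tw(G) ≥ 2. Hence tw(G) = 2 exactly.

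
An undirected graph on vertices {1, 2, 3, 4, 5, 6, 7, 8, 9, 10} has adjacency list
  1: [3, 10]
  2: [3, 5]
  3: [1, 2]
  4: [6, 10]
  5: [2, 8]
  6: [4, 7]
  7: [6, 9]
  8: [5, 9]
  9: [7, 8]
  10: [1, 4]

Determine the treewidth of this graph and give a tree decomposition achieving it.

Every bag has size at most 3, so the width is 3 − 1 = 2 and tw(G) ≤ 2. The edges 7–6–4–10–1–3–2–5–8–9–7 form a cycle, so G is not a tree and its treewidth is at least 2. The upper and lower bounds meet at 2, so that is the treewidth.

Treewidth 2.
Bags: B1 = {4, 6, 7}  B2 = {4, 7, 10}  B3 = {1, 7, 10}  B4 = {1, 3, 7}  B5 = {2, 3, 7}  B6 = {2, 5, 7}  B7 = {5, 7, 8}  B8 = {7, 8, 9}
Tree: B1–B2, B2–B3, B3–B4, B4–B5, B5–B6, B6–B7, B7–B8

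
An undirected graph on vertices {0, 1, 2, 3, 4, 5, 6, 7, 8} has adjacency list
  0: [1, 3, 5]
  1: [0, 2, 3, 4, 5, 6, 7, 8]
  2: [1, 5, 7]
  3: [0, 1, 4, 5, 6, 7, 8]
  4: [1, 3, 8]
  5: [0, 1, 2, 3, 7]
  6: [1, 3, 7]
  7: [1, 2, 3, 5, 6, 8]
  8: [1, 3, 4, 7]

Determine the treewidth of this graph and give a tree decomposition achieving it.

The largest bag has 4 vertices, giving width 3; this decomposition certifies tw(G) ≤ 3. Conversely, {1, 2, 5, 7} is a clique of size 4, and the vertices of any clique must share a bag in every tree decomposition; so some bag has ≥ 4 vertices and tw(G) ≥ 3. Combining the bounds, tw(G) = 3.

Treewidth 3.
One such decomposition:
Bags: B1 = {1, 3, 7, 8}  B2 = {1, 3, 5, 7}  B3 = {1, 3, 4, 8}  B4 = {1, 2, 5, 7}  B5 = {0, 1, 3, 5}  B6 = {1, 3, 6, 7}
Tree: B1–B2, B1–B3, B2–B4, B2–B5, B2–B6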